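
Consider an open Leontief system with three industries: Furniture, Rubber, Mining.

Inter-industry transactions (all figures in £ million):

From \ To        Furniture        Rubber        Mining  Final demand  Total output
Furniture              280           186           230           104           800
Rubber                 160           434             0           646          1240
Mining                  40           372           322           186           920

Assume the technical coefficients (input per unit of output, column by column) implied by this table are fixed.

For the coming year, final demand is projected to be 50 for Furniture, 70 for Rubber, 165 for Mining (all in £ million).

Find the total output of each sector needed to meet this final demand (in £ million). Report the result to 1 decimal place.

x_1 = 258.7, x_2 = 187.3, x_3 = 360.2

Technical coefficients a_ij = z_ij / X_j:
  a_11 = 280/800 = 0.35, a_21 = 160/800 = 0.20, a_31 = 40/800 = 0.05
  a_12 = 186/1240 = 0.15, a_22 = 434/1240 = 0.35, a_32 = 372/1240 = 0.30
  a_13 = 230/920 = 0.25, a_23 = 0/920 = 0.00, a_33 = 322/920 = 0.35
I − A =
  [   0.65    -0.15    -0.25]
  [  -0.20     0.65     0.00]
  [  -0.05    -0.30     0.65]
Cofactors of I−A, C_ij = (−1)^(i+j)·(minor ij) (rows/columns in the sector order above):
  C_11 = (0.65)(0.65) − (0.00)(-0.30) = 0.4225
  C_12 = −[(-0.20)(0.65) − (0.00)(-0.05)] = 0.1300
  C_13 = (-0.20)(-0.30) − (0.65)(-0.05) = 0.0925
  C_21 = −[(-0.15)(0.65) − (-0.25)(-0.30)] = 0.1725
  C_22 = (0.65)(0.65) − (-0.25)(-0.05) = 0.4100
  C_23 = −[(0.65)(-0.30) − (-0.15)(-0.05)] = 0.2025
  C_31 = (-0.15)(0.00) − (-0.25)(0.65) = 0.1625
  C_32 = −[(0.65)(0.00) − (-0.25)(-0.20)] = 0.0500
  C_33 = (0.65)(0.65) − (-0.15)(-0.20) = 0.3925
det(I−A) = Σ_j (I−A)_1j·C_1j = (0.65)(0.4225) + (-0.15)(0.1300) + (-0.25)(0.0925) = 0.2320
adj(I−A) = Cᵀ =
  [ 0.4225   0.1725   0.1625]
  [ 0.1300   0.4100   0.0500]
  [ 0.0925   0.2025   0.3925]
(I − A)⁻¹ = adj(I−A) / det(I−A) ≈
  [   1.8211     0.7435     0.7004]
  [   0.5603     1.7672     0.2155]
  [   0.3987     0.8728     1.6918]
x = (I − A)⁻¹ d = adj(I−A)·d / det(I−A), with det(I−A) = 0.2320:
  x_1 = (0.4225·50 + 0.1725·70 + 0.1625·165) / 0.2320 = 60.0125 / 0.2320 ≈ 258.7
  x_2 = (0.1300·50 + 0.4100·70 + 0.0500·165) / 0.2320 = 43.45 / 0.2320 ≈ 187.3
  x_3 = (0.0925·50 + 0.2025·70 + 0.3925·165) / 0.2320 = 83.5625 / 0.2320 ≈ 360.2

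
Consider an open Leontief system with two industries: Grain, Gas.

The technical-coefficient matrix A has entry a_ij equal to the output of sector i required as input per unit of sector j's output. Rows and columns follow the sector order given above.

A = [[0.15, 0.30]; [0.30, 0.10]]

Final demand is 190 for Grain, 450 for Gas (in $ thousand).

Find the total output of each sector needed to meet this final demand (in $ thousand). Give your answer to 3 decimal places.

x_1 = 453.333, x_2 = 651.111

I − A =
  [   0.85    -0.30]
  [  -0.30     0.90]
det(I−A) = (0.85)(0.90) − (-0.30)(-0.30) = 0.6750
adj(I−A) = [[0.90, 0.30], [0.30, 0.85]]
(I − A)⁻¹ = adj(I−A) / det(I−A) ≈
  [   1.3333     0.4444]
  [   0.4444     1.2593]
x = (I − A)⁻¹ d = adj(I−A)·d / det(I−A), with det(I−A) = 0.6750:
  x_1 = (0.90·190 + 0.30·450) / 0.6750 = 306.00 / 0.6750 ≈ 453.333
  x_2 = (0.30·190 + 0.85·450) / 0.6750 = 439.50 / 0.6750 ≈ 651.111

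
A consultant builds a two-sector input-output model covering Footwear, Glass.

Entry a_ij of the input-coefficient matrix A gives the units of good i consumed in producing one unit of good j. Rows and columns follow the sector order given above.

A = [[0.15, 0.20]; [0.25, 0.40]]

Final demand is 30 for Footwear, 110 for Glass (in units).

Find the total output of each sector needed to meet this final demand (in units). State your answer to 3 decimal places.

x_1 = 86.957, x_2 = 219.565

I − A =
  [   0.85    -0.20]
  [  -0.25     0.60]
det(I−A) = (0.85)(0.60) − (-0.20)(-0.25) = 0.4600
adj(I−A) = [[0.60, 0.20], [0.25, 0.85]]
(I − A)⁻¹ = adj(I−A) / det(I−A) ≈
  [   1.3043     0.4348]
  [   0.5435     1.8478]
x = (I − A)⁻¹ d = adj(I−A)·d / det(I−A), with det(I−A) = 0.4600:
  x_1 = (0.60·30 + 0.20·110) / 0.4600 = 40.00 / 0.4600 ≈ 86.957
  x_2 = (0.25·30 + 0.85·110) / 0.4600 = 101.00 / 0.4600 ≈ 219.565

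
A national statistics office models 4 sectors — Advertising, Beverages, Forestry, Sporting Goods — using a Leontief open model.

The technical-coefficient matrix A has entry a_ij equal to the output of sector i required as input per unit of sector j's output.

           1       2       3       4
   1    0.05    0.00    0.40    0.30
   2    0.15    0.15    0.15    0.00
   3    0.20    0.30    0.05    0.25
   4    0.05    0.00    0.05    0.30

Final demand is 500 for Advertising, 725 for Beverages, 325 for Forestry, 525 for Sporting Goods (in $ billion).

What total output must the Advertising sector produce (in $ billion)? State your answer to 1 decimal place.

I − A =
  [   0.95     0.00    -0.40    -0.30]
  [  -0.15     0.85    -0.15     0.00]
  [  -0.20    -0.30     0.95    -0.25]
  [  -0.05     0.00    -0.05     0.70]
Compute the cofactors C_ij = (−1)^(i+j)·(3×3 minor ij) of I−A; the adjugate is their transpose:
adj(I−A) = Cᵀ =
  [ 0.523125   0.088500   0.250750   0.313750]
  [ 0.120750   0.541625   0.141750   0.102375]
  [ 0.161125   0.195000   0.552500   0.266375]
  [ 0.048875   0.020250   0.057375   0.638375]
det(I−A) = Σ_j (I−A)_1j·C_1j = (0.95)(0.523125) + (0.00)(0.120750) + (-0.40)(0.161125) + (-0.30)(0.048875) = 0.41785625
(I − A)⁻¹ = adj(I−A) / det(I−A) ≈
  [   1.2519     0.2118     0.6001     0.7509]
  [   0.2890     1.2962     0.3392     0.2450]
  [   0.3856     0.4667     1.3222     0.6375]
  [   0.1170     0.0485     0.1373     1.5277]
x = (I − A)⁻¹ d = adj(I−A)·d / det(I−A), with det(I−A) = 0.41785625:
  x_1 = (0.523125·500 + 0.088500·725 + 0.250750·325 + 0.313750·525) / 0.41785625 = 571.9375 / 0.41785625 ≈ 1368.7
  x_2 = (0.120750·500 + 0.541625·725 + 0.141750·325 + 0.102375·525) / 0.41785625 = 552.86875 / 0.41785625 ≈ 1323.1
  x_3 = (0.161125·500 + 0.195000·725 + 0.552500·325 + 0.266375·525) / 0.41785625 = 541.346875 / 0.41785625 ≈ 1295.5
  x_4 = (0.048875·500 + 0.020250·725 + 0.057375·325 + 0.638375·525) / 0.41785625 = 392.9125 / 0.41785625 ≈ 940.3

x_1 = 1368.7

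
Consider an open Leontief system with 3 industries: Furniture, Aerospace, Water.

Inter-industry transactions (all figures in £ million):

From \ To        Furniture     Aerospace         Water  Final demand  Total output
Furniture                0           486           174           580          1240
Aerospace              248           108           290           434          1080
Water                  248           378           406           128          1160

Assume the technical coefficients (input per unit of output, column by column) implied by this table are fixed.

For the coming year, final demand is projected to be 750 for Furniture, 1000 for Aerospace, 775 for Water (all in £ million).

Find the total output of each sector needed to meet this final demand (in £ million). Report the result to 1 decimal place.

Technical coefficients a_ij = z_ij / X_j:
  a_11 = 0/1240 = 0.00, a_21 = 248/1240 = 0.20, a_31 = 248/1240 = 0.20
  a_12 = 486/1080 = 0.45, a_22 = 108/1080 = 0.10, a_32 = 378/1080 = 0.35
  a_13 = 174/1160 = 0.15, a_23 = 290/1160 = 0.25, a_33 = 406/1160 = 0.35
I − A =
  [   1.00    -0.45    -0.15]
  [  -0.20     0.90    -0.25]
  [  -0.20    -0.35     0.65]
Cofactors of I−A, C_ij = (−1)^(i+j)·(minor ij) (rows/columns in the sector order above):
  C_11 = (0.90)(0.65) − (-0.25)(-0.35) = 0.4975
  C_12 = −[(-0.20)(0.65) − (-0.25)(-0.20)] = 0.1800
  C_13 = (-0.20)(-0.35) − (0.90)(-0.20) = 0.2500
  C_21 = −[(-0.45)(0.65) − (-0.15)(-0.35)] = 0.3450
  C_22 = (1.00)(0.65) − (-0.15)(-0.20) = 0.6200
  C_23 = −[(1.00)(-0.35) − (-0.45)(-0.20)] = 0.4400
  C_31 = (-0.45)(-0.25) − (-0.15)(0.90) = 0.2475
  C_32 = −[(1.00)(-0.25) − (-0.15)(-0.20)] = 0.2800
  C_33 = (1.00)(0.90) − (-0.45)(-0.20) = 0.8100
det(I−A) = Σ_j (I−A)_1j·C_1j = (1.00)(0.4975) + (-0.45)(0.1800) + (-0.15)(0.2500) = 0.3790
adj(I−A) = Cᵀ =
  [ 0.4975   0.3450   0.2475]
  [ 0.1800   0.6200   0.2800]
  [ 0.2500   0.4400   0.8100]
(I − A)⁻¹ = adj(I−A) / det(I−A) ≈
  [   1.3127     0.9103     0.6530]
  [   0.4749     1.6359     0.7388]
  [   0.6596     1.1609     2.1372]
x = (I − A)⁻¹ d = adj(I−A)·d / det(I−A), with det(I−A) = 0.3790:
  x_1 = (0.4975·750 + 0.3450·1000 + 0.2475·775) / 0.3790 = 909.9375 / 0.3790 ≈ 2400.9
  x_2 = (0.1800·750 + 0.6200·1000 + 0.2800·775) / 0.3790 = 972.00 / 0.3790 ≈ 2564.6
  x_3 = (0.2500·750 + 0.4400·1000 + 0.8100·775) / 0.3790 = 1255.25 / 0.3790 ≈ 3312.0

x_1 = 2400.9, x_2 = 2564.6, x_3 = 3312.0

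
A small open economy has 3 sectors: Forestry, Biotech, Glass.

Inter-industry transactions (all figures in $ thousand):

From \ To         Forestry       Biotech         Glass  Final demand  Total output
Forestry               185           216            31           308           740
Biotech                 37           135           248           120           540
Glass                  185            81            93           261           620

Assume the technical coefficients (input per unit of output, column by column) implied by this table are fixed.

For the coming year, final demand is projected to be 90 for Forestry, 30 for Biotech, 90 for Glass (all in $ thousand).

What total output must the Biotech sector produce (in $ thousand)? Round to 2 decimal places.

Technical coefficients a_ij = z_ij / X_j:
  a_FF = 185/740 = 0.25, a_BF = 37/740 = 0.05, a_GF = 185/740 = 0.25
  a_FB = 216/540 = 0.40, a_BB = 135/540 = 0.25, a_GB = 81/540 = 0.15
  a_FG = 31/620 = 0.05, a_BG = 248/620 = 0.40, a_GG = 93/620 = 0.15
I − A =
  [   0.75    -0.40    -0.05]
  [  -0.05     0.75    -0.40]
  [  -0.25    -0.15     0.85]
Cofactors of I−A, C_ij = (−1)^(i+j)·(minor ij) (rows/columns in the sector order above):
  C_11 = (0.75)(0.85) − (-0.40)(-0.15) = 0.5775
  C_12 = −[(-0.05)(0.85) − (-0.40)(-0.25)] = 0.1425
  C_13 = (-0.05)(-0.15) − (0.75)(-0.25) = 0.1950
  C_21 = −[(-0.40)(0.85) − (-0.05)(-0.15)] = 0.3475
  C_22 = (0.75)(0.85) − (-0.05)(-0.25) = 0.6250
  C_23 = −[(0.75)(-0.15) − (-0.40)(-0.25)] = 0.2125
  C_31 = (-0.40)(-0.40) − (-0.05)(0.75) = 0.1975
  C_32 = −[(0.75)(-0.40) − (-0.05)(-0.05)] = 0.3025
  C_33 = (0.75)(0.75) − (-0.40)(-0.05) = 0.5425
det(I−A) = Σ_j (I−A)_1j·C_1j = (0.75)(0.5775) + (-0.40)(0.1425) + (-0.05)(0.1950) = 0.366375
adj(I−A) = Cᵀ =
  [ 0.5775   0.3475   0.1975]
  [ 0.1425   0.6250   0.3025]
  [ 0.1950   0.2125   0.5425]
(I − A)⁻¹ = adj(I−A) / det(I−A) ≈
  [   1.5763     0.9485     0.5391]
  [   0.3889     1.7059     0.8257]
  [   0.5322     0.5800     1.4807]
x = (I − A)⁻¹ d = adj(I−A)·d / det(I−A), with det(I−A) = 0.366375:
  x_F = (0.5775·90 + 0.3475·30 + 0.1975·90) / 0.366375 = 80.175 / 0.366375 ≈ 218.83
  x_B = (0.1425·90 + 0.6250·30 + 0.3025·90) / 0.366375 = 58.80 / 0.366375 ≈ 160.49
  x_G = (0.1950·90 + 0.2125·30 + 0.5425·90) / 0.366375 = 72.75 / 0.366375 ≈ 198.57

x_B = 160.49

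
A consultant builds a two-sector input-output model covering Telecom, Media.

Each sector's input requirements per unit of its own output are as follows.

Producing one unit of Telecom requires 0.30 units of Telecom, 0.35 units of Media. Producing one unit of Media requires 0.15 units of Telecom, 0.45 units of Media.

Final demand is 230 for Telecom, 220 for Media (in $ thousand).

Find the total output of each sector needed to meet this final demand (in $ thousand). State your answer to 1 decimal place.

I − A =
  [   0.70    -0.15]
  [  -0.35     0.55]
det(I−A) = (0.70)(0.55) − (-0.15)(-0.35) = 0.3325
adj(I−A) = [[0.55, 0.15], [0.35, 0.70]]
(I − A)⁻¹ = adj(I−A) / det(I−A) ≈
  [   1.6541     0.4511]
  [   1.0526     2.1053]
x = (I − A)⁻¹ d = adj(I−A)·d / det(I−A), with det(I−A) = 0.3325:
  x_1 = (0.55·230 + 0.15·220) / 0.3325 = 159.50 / 0.3325 ≈ 479.7
  x_2 = (0.35·230 + 0.70·220) / 0.3325 = 234.50 / 0.3325 ≈ 705.3

x_1 = 479.7, x_2 = 705.3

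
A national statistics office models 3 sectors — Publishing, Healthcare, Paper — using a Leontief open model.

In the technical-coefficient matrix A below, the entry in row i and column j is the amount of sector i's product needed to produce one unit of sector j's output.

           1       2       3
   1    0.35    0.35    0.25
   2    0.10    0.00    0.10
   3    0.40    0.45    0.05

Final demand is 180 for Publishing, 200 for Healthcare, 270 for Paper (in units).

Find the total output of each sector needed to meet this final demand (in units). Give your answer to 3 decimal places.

I − A =
  [   0.65    -0.35    -0.25]
  [  -0.10     1.00    -0.10]
  [  -0.40    -0.45     0.95]
Cofactors of I−A, C_ij = (−1)^(i+j)·(minor ij) (rows/columns in the sector order above):
  C_11 = (1.00)(0.95) − (-0.10)(-0.45) = 0.9050
  C_12 = −[(-0.10)(0.95) − (-0.10)(-0.40)] = 0.1350
  C_13 = (-0.10)(-0.45) − (1.00)(-0.40) = 0.4450
  C_21 = −[(-0.35)(0.95) − (-0.25)(-0.45)] = 0.4450
  C_22 = (0.65)(0.95) − (-0.25)(-0.40) = 0.5175
  C_23 = −[(0.65)(-0.45) − (-0.35)(-0.40)] = 0.4325
  C_31 = (-0.35)(-0.10) − (-0.25)(1.00) = 0.2850
  C_32 = −[(0.65)(-0.10) − (-0.25)(-0.10)] = 0.0900
  C_33 = (0.65)(1.00) − (-0.35)(-0.10) = 0.6150
det(I−A) = Σ_j (I−A)_1j·C_1j = (0.65)(0.9050) + (-0.35)(0.1350) + (-0.25)(0.4450) = 0.42975
adj(I−A) = Cᵀ =
  [ 0.9050   0.4450   0.2850]
  [ 0.1350   0.5175   0.0900]
  [ 0.4450   0.4325   0.6150]
(I − A)⁻¹ = adj(I−A) / det(I−A) ≈
  [   2.1059     1.0355     0.6632]
  [   0.3141     1.2042     0.2094]
  [   1.0355     1.0064     1.4311]
x = (I − A)⁻¹ d = adj(I−A)·d / det(I−A), with det(I−A) = 0.42975:
  x_1 = (0.9050·180 + 0.4450·200 + 0.2850·270) / 0.42975 = 328.85 / 0.42975 ≈ 765.212
  x_2 = (0.1350·180 + 0.5175·200 + 0.0900·270) / 0.42975 = 152.10 / 0.42975 ≈ 353.927
  x_3 = (0.4450·180 + 0.4325·200 + 0.6150·270) / 0.42975 = 332.65 / 0.42975 ≈ 774.055

x_1 = 765.212, x_2 = 353.927, x_3 = 774.055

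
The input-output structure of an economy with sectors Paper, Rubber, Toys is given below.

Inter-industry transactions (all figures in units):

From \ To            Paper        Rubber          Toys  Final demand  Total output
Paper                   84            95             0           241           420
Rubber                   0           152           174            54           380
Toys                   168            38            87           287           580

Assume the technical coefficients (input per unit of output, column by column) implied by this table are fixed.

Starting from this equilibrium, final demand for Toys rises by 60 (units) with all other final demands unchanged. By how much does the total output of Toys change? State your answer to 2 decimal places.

Δx_3 = 81.36

Technical coefficients a_ij = z_ij / X_j:
  a_11 = 84/420 = 0.20, a_21 = 0/420 = 0.00, a_31 = 168/420 = 0.40
  a_12 = 95/380 = 0.25, a_22 = 152/380 = 0.40, a_32 = 38/380 = 0.10
  a_13 = 0/580 = 0.00, a_23 = 174/580 = 0.30, a_33 = 87/580 = 0.15
I − A =
  [   0.80    -0.25     0.00]
  [   0.00     0.60    -0.30]
  [  -0.40    -0.10     0.85]
Cofactors of I−A, C_ij = (−1)^(i+j)·(minor ij) (rows/columns in the sector order above):
  C_11 = (0.60)(0.85) − (-0.30)(-0.10) = 0.4800
  C_12 = −[(0.00)(0.85) − (-0.30)(-0.40)] = 0.1200
  C_13 = (0.00)(-0.10) − (0.60)(-0.40) = 0.2400
  C_21 = −[(-0.25)(0.85) − (0.00)(-0.10)] = 0.2125
  C_22 = (0.80)(0.85) − (0.00)(-0.40) = 0.6800
  C_23 = −[(0.80)(-0.10) − (-0.25)(-0.40)] = 0.1800
  C_31 = (-0.25)(-0.30) − (0.00)(0.60) = 0.0750
  C_32 = −[(0.80)(-0.30) − (0.00)(0.00)] = 0.2400
  C_33 = (0.80)(0.60) − (-0.25)(0.00) = 0.4800
det(I−A) = Σ_j (I−A)_1j·C_1j = (0.80)(0.4800) + (-0.25)(0.1200) + (0.00)(0.2400) = 0.3540
adj(I−A) = Cᵀ =
  [ 0.4800   0.2125   0.0750]
  [ 0.1200   0.6800   0.2400]
  [ 0.2400   0.1800   0.4800]
(I − A)⁻¹ = adj(I−A) / det(I−A) ≈
  [   1.3559     0.6003     0.2119]
  [   0.3390     1.9209     0.6780]
  [   0.6780     0.5085     1.3559]
Δx = (I − A)⁻¹ Δd with Δd having +60 in the Toys component and 0 elsewhere.
So Δx_3 = L_33 · (+60), where L_33 = adj(I−A)_33 / det(I−A) = 0.4800 / 0.3540.
Δx_3 = 0.4800 × (+60) / 0.3540 = 28.80 / 0.3540 ≈ 81.36.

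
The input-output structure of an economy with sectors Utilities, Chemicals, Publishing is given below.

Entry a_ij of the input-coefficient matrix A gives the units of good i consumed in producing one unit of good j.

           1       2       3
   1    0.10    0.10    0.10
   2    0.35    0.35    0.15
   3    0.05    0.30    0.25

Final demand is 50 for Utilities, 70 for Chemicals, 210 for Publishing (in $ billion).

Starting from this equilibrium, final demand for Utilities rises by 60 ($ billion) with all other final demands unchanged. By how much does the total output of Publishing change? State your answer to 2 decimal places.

Δx_3 = 23.08

I − A =
  [   0.90    -0.10    -0.10]
  [  -0.35     0.65    -0.15]
  [  -0.05    -0.30     0.75]
Cofactors of I−A, C_ij = (−1)^(i+j)·(minor ij) (rows/columns in the sector order above):
  C_11 = (0.65)(0.75) − (-0.15)(-0.30) = 0.4425
  C_12 = −[(-0.35)(0.75) − (-0.15)(-0.05)] = 0.2700
  C_13 = (-0.35)(-0.30) − (0.65)(-0.05) = 0.1375
  C_21 = −[(-0.10)(0.75) − (-0.10)(-0.30)] = 0.1050
  C_22 = (0.90)(0.75) − (-0.10)(-0.05) = 0.6700
  C_23 = −[(0.90)(-0.30) − (-0.10)(-0.05)] = 0.2750
  C_31 = (-0.10)(-0.15) − (-0.10)(0.65) = 0.0800
  C_32 = −[(0.90)(-0.15) − (-0.10)(-0.35)] = 0.1700
  C_33 = (0.90)(0.65) − (-0.10)(-0.35) = 0.5500
det(I−A) = Σ_j (I−A)_1j·C_1j = (0.90)(0.4425) + (-0.10)(0.2700) + (-0.10)(0.1375) = 0.3575
adj(I−A) = Cᵀ =
  [ 0.4425   0.1050   0.0800]
  [ 0.2700   0.6700   0.1700]
  [ 0.1375   0.2750   0.5500]
(I − A)⁻¹ = adj(I−A) / det(I−A) ≈
  [   1.2378     0.2937     0.2238]
  [   0.7552     1.8741     0.4755]
  [   0.3846     0.7692     1.5385]
Δx = (I − A)⁻¹ Δd with Δd having +60 in the Utilities component and 0 elsewhere.
So Δx_3 = L_31 · (+60), where L_31 = adj(I−A)_31 / det(I−A) = 0.1375 / 0.3575.
Δx_3 = 0.1375 × (+60) / 0.3575 = 8.25 / 0.3575 ≈ 23.08.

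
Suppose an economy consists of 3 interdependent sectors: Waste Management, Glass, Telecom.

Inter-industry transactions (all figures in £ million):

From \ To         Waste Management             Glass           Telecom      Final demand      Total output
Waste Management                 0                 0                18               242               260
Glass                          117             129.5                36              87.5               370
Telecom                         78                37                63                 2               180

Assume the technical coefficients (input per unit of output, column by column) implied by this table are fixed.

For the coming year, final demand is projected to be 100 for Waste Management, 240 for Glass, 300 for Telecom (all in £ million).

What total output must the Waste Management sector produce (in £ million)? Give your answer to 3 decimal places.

x_1 = 164.201

Technical coefficients a_ij = z_ij / X_j:
  a_11 = 0/260 = 0.00, a_21 = 117/260 = 0.45, a_31 = 78/260 = 0.30
  a_12 = 0/370 = 0.00, a_22 = 129.5/370 = 0.35, a_32 = 37/370 = 0.10
  a_13 = 18/180 = 0.10, a_23 = 36/180 = 0.20, a_33 = 63/180 = 0.35
I − A =
  [   1.00     0.00    -0.10]
  [  -0.45     0.65    -0.20]
  [  -0.30    -0.10     0.65]
Cofactors of I−A, C_ij = (−1)^(i+j)·(minor ij) (rows/columns in the sector order above):
  C_11 = (0.65)(0.65) − (-0.20)(-0.10) = 0.4025
  C_12 = −[(-0.45)(0.65) − (-0.20)(-0.30)] = 0.3525
  C_13 = (-0.45)(-0.10) − (0.65)(-0.30) = 0.2400
  C_21 = −[(0.00)(0.65) − (-0.10)(-0.10)] = 0.0100
  C_22 = (1.00)(0.65) − (-0.10)(-0.30) = 0.6200
  C_23 = −[(1.00)(-0.10) − (0.00)(-0.30)] = 0.1000
  C_31 = (0.00)(-0.20) − (-0.10)(0.65) = 0.0650
  C_32 = −[(1.00)(-0.20) − (-0.10)(-0.45)] = 0.2450
  C_33 = (1.00)(0.65) − (0.00)(-0.45) = 0.6500
det(I−A) = Σ_j (I−A)_1j·C_1j = (1.00)(0.4025) + (0.00)(0.3525) + (-0.10)(0.2400) = 0.3785
adj(I−A) = Cᵀ =
  [ 0.4025   0.0100   0.0650]
  [ 0.3525   0.6200   0.2450]
  [ 0.2400   0.1000   0.6500]
(I − A)⁻¹ = adj(I−A) / det(I−A) ≈
  [   1.0634     0.0264     0.1717]
  [   0.9313     1.6380     0.6473]
  [   0.6341     0.2642     1.7173]
x = (I − A)⁻¹ d = adj(I−A)·d / det(I−A), with det(I−A) = 0.3785:
  x_1 = (0.4025·100 + 0.0100·240 + 0.0650·300) / 0.3785 = 62.15 / 0.3785 ≈ 164.201
  x_2 = (0.3525·100 + 0.6200·240 + 0.2450·300) / 0.3785 = 257.55 / 0.3785 ≈ 680.449
  x_3 = (0.2400·100 + 0.1000·240 + 0.6500·300) / 0.3785 = 243.00 / 0.3785 ≈ 642.008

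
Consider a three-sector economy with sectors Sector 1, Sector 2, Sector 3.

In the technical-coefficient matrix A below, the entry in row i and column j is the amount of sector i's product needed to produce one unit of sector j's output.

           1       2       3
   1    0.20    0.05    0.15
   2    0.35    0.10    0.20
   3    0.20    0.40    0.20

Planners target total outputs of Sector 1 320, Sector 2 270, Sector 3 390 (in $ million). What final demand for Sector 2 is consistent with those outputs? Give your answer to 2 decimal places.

d_2 = 53.00

I − A =
  [   0.80    -0.05    -0.15]
  [  -0.35     0.90    -0.20]
  [  -0.20    -0.40     0.80]
d = (I − A) x:
  d_1 = (+0.80)·320 + (-0.05)·270 + (-0.15)·390 = 184.00
  d_2 = (-0.35)·320 + (+0.90)·270 + (-0.20)·390 = 53.00
  d_3 = (-0.20)·320 + (-0.40)·270 + (+0.80)·390 = 140.00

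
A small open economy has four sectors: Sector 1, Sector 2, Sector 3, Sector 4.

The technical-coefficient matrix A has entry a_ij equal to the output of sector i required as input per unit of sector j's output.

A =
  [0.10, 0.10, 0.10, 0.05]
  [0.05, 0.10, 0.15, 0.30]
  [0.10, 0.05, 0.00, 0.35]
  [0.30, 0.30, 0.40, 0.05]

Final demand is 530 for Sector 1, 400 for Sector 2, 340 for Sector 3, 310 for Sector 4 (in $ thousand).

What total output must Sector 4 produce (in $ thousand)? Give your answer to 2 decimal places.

x_4 = 1364.56

I − A =
  [   0.90    -0.10    -0.10    -0.05]
  [  -0.05     0.90    -0.15    -0.30]
  [  -0.10    -0.05     1.00    -0.35]
  [  -0.30    -0.30    -0.40     0.95]
Compute the cofactors C_ij = (−1)^(i+j)·(3×3 minor ij) of I−A; the adjugate is their transpose:
adj(I−A) = Cᵀ =
  [ 0.610125   0.112250   0.123000   0.112875]
  [ 0.172500   0.692000   0.248750   0.319250]
  [ 0.183125   0.158000   0.660500   0.302875]
  [ 0.324250   0.320500   0.395500   0.787500]
det(I−A) = Σ_j (I−A)_1j·C_1j = (0.90)(0.610125) + (-0.10)(0.172500) + (-0.10)(0.183125) + (-0.05)(0.324250) = 0.4973375
(I − A)⁻¹ = adj(I−A) / det(I−A) ≈
  [   1.2268     0.2257     0.2473     0.2270]
  [   0.3468     1.3914     0.5002     0.6419]
  [   0.3682     0.3177     1.3281     0.6090]
  [   0.6520     0.6444     0.7952     1.5834]
x = (I − A)⁻¹ d = adj(I−A)·d / det(I−A), with det(I−A) = 0.4973375:
  x_1 = (0.610125·530 + 0.112250·400 + 0.123000·340 + 0.112875·310) / 0.4973375 = 445.0775 / 0.4973375 ≈ 894.92
  x_2 = (0.172500·530 + 0.692000·400 + 0.248750·340 + 0.319250·310) / 0.4973375 = 551.7675 / 0.4973375 ≈ 1109.44
  x_3 = (0.183125·530 + 0.158000·400 + 0.660500·340 + 0.302875·310) / 0.4973375 = 478.7175 / 0.4973375 ≈ 962.56
  x_4 = (0.324250·530 + 0.320500·400 + 0.395500·340 + 0.787500·310) / 0.4973375 = 678.6475 / 0.4973375 ≈ 1364.56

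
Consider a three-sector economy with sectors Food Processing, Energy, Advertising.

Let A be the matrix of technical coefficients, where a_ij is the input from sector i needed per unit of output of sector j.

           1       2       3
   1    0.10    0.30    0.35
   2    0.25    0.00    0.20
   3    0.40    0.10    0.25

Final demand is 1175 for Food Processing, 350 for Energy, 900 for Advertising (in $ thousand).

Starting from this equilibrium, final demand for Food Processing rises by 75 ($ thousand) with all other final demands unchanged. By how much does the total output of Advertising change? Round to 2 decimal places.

I − A =
  [   0.90    -0.30    -0.35]
  [  -0.25     1.00    -0.20]
  [  -0.40    -0.10     0.75]
Cofactors of I−A, C_ij = (−1)^(i+j)·(minor ij) (rows/columns in the sector order above):
  C_11 = (1.00)(0.75) − (-0.20)(-0.10) = 0.7300
  C_12 = −[(-0.25)(0.75) − (-0.20)(-0.40)] = 0.2675
  C_13 = (-0.25)(-0.10) − (1.00)(-0.40) = 0.4250
  C_21 = −[(-0.30)(0.75) − (-0.35)(-0.10)] = 0.2600
  C_22 = (0.90)(0.75) − (-0.35)(-0.40) = 0.5350
  C_23 = −[(0.90)(-0.10) − (-0.30)(-0.40)] = 0.2100
  C_31 = (-0.30)(-0.20) − (-0.35)(1.00) = 0.4100
  C_32 = −[(0.90)(-0.20) − (-0.35)(-0.25)] = 0.2675
  C_33 = (0.90)(1.00) − (-0.30)(-0.25) = 0.8250
det(I−A) = Σ_j (I−A)_1j·C_1j = (0.90)(0.7300) + (-0.30)(0.2675) + (-0.35)(0.4250) = 0.4280
adj(I−A) = Cᵀ =
  [ 0.7300   0.2600   0.4100]
  [ 0.2675   0.5350   0.2675]
  [ 0.4250   0.2100   0.8250]
(I − A)⁻¹ = adj(I−A) / det(I−A) ≈
  [   1.7056     0.6075     0.9579]
  [   0.6250     1.2500     0.6250]
  [   0.9930     0.4907     1.9276]
Δx = (I − A)⁻¹ Δd with Δd having +75 in the Food Processing component and 0 elsewhere.
So Δx_3 = L_31 · (+75), where L_31 = adj(I−A)_31 / det(I−A) = 0.4250 / 0.4280.
Δx_3 = 0.4250 × (+75) / 0.4280 = 31.875 / 0.4280 ≈ 74.47.

Δx_3 = 74.47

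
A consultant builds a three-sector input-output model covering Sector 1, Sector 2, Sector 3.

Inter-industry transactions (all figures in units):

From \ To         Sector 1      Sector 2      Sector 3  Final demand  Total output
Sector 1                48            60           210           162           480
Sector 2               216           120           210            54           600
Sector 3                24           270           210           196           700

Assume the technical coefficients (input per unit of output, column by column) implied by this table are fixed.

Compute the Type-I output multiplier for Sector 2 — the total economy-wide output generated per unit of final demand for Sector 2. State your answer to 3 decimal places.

Technical coefficients a_ij = z_ij / X_j:
  a_11 = 48/480 = 0.10, a_21 = 216/480 = 0.45, a_31 = 24/480 = 0.05
  a_12 = 60/600 = 0.10, a_22 = 120/600 = 0.20, a_32 = 270/600 = 0.45
  a_13 = 210/700 = 0.30, a_23 = 210/700 = 0.30, a_33 = 210/700 = 0.30
I − A =
  [   0.90    -0.10    -0.30]
  [  -0.45     0.80    -0.30]
  [  -0.05    -0.45     0.70]
Cofactors of I−A, C_ij = (−1)^(i+j)·(minor ij) (rows/columns in the sector order above):
  C_11 = (0.80)(0.70) − (-0.30)(-0.45) = 0.4250
  C_12 = −[(-0.45)(0.70) − (-0.30)(-0.05)] = 0.3300
  C_13 = (-0.45)(-0.45) − (0.80)(-0.05) = 0.2425
  C_21 = −[(-0.10)(0.70) − (-0.30)(-0.45)] = 0.2050
  C_22 = (0.90)(0.70) − (-0.30)(-0.05) = 0.6150
  C_23 = −[(0.90)(-0.45) − (-0.10)(-0.05)] = 0.4100
  C_31 = (-0.10)(-0.30) − (-0.30)(0.80) = 0.2700
  C_32 = −[(0.90)(-0.30) − (-0.30)(-0.45)] = 0.4050
  C_33 = (0.90)(0.80) − (-0.10)(-0.45) = 0.6750
det(I−A) = Σ_j (I−A)_1j·C_1j = (0.90)(0.4250) + (-0.10)(0.3300) + (-0.30)(0.2425) = 0.27675
adj(I−A) = Cᵀ =
  [ 0.4250   0.2050   0.2700]
  [ 0.3300   0.6150   0.4050]
  [ 0.2425   0.4100   0.6750]
(I − A)⁻¹ = adj(I−A) / det(I−A) ≈
  [   1.5357     0.7407     0.9756]
  [   1.1924     2.2222     1.4634]
  [   0.8762     1.4815     2.4390]
The output multiplier for sector j is the column-j sum of the Leontief inverse (I − A)⁻¹ = adj(I−A) / det(I−A).
Column 2 of adj(I−A): (0.2050, 0.6150, 0.4100); det(I−A) = 0.27675.
m_2 = (0.2050 + 0.6150 + 0.4100) / 0.27675 = 1.23 / 0.27675 ≈ 4.444.

m_2 = 4.444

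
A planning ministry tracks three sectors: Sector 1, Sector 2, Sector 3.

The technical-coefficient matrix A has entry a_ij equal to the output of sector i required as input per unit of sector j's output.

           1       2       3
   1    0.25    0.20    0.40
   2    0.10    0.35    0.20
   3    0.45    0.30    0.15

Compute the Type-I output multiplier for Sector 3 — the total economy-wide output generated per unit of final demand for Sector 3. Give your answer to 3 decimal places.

I − A =
  [   0.75    -0.20    -0.40]
  [  -0.10     0.65    -0.20]
  [  -0.45    -0.30     0.85]
Cofactors of I−A, C_ij = (−1)^(i+j)·(minor ij) (rows/columns in the sector order above):
  C_11 = (0.65)(0.85) − (-0.20)(-0.30) = 0.4925
  C_12 = −[(-0.10)(0.85) − (-0.20)(-0.45)] = 0.1750
  C_13 = (-0.10)(-0.30) − (0.65)(-0.45) = 0.3225
  C_21 = −[(-0.20)(0.85) − (-0.40)(-0.30)] = 0.2900
  C_22 = (0.75)(0.85) − (-0.40)(-0.45) = 0.4575
  C_23 = −[(0.75)(-0.30) − (-0.20)(-0.45)] = 0.3150
  C_31 = (-0.20)(-0.20) − (-0.40)(0.65) = 0.3000
  C_32 = −[(0.75)(-0.20) − (-0.40)(-0.10)] = 0.1900
  C_33 = (0.75)(0.65) − (-0.20)(-0.10) = 0.4675
det(I−A) = Σ_j (I−A)_1j·C_1j = (0.75)(0.4925) + (-0.20)(0.1750) + (-0.40)(0.3225) = 0.205375
adj(I−A) = Cᵀ =
  [ 0.4925   0.2900   0.3000]
  [ 0.1750   0.4575   0.1900]
  [ 0.3225   0.3150   0.4675]
(I − A)⁻¹ = adj(I−A) / det(I−A) ≈
  [   2.3981     1.4121     1.4607]
  [   0.8521     2.2276     0.9251]
  [   1.5703     1.5338     2.2763]
The output multiplier for sector j is the column-j sum of the Leontief inverse (I − A)⁻¹ = adj(I−A) / det(I−A).
Column 3 of adj(I−A): (0.3000, 0.1900, 0.4675); det(I−A) = 0.205375.
m_3 = (0.3000 + 0.1900 + 0.4675) / 0.205375 = 0.9575 / 0.205375 ≈ 4.662.

m_3 = 4.662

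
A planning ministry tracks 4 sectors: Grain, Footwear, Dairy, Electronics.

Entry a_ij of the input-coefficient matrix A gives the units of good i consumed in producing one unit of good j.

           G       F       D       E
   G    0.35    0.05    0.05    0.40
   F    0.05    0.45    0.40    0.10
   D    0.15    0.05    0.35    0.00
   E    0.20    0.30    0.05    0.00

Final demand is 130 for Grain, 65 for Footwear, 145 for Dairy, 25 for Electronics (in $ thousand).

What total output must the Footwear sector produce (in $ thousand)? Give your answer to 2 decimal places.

I − A =
  [   0.65    -0.05    -0.05    -0.40]
  [  -0.05     0.55    -0.40    -0.10]
  [  -0.15    -0.05     0.65     0.00]
  [  -0.20    -0.30    -0.05     1.00]
Compute the cofactors C_ij = (−1)^(i+j)·(3×3 minor ij) of I−A; the adjugate is their transpose:
adj(I−A) = Cᵀ =
  [ 0.31775   0.11400   0.10525   0.13850]
  [ 0.10625   0.36000   0.23575   0.07850]
  [ 0.08150   0.05400   0.28450   0.03800]
  [ 0.09950   0.13350   0.10600   0.21050]
det(I−A) = Σ_j (I−A)_1j·C_1j = (0.65)(0.31775) + (-0.05)(0.10625) + (-0.05)(0.08150) + (-0.40)(0.09950) = 0.15735
(I − A)⁻¹ = adj(I−A) / det(I−A) ≈
  [   2.0194     0.7245     0.6689     0.8802]
  [   0.6752     2.2879     1.4983     0.4989]
  [   0.5180     0.3432     1.8081     0.2415]
  [   0.6323     0.8484     0.6737     1.3378]
x = (I − A)⁻¹ d = adj(I−A)·d / det(I−A), with det(I−A) = 0.15735:
  x_G = (0.31775·130 + 0.11400·65 + 0.10525·145 + 0.13850·25) / 0.15735 = 67.44125 / 0.15735 ≈ 428.61
  x_F = (0.10625·130 + 0.36000·65 + 0.23575·145 + 0.07850·25) / 0.15735 = 73.35875 / 0.15735 ≈ 466.21
  x_D = (0.08150·130 + 0.05400·65 + 0.28450·145 + 0.03800·25) / 0.15735 = 56.3075 / 0.15735 ≈ 357.85
  x_E = (0.09950·130 + 0.13350·65 + 0.10600·145 + 0.21050·25) / 0.15735 = 42.245 / 0.15735 ≈ 268.48

x_F = 466.21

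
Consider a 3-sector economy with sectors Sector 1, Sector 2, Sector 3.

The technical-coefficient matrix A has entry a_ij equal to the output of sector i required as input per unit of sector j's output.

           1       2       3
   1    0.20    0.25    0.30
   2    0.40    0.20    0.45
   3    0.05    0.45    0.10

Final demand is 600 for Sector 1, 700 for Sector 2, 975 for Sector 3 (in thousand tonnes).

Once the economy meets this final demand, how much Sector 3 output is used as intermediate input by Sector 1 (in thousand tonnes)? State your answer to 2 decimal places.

z_31 = 179.53

I − A =
  [   0.80    -0.25    -0.30]
  [  -0.40     0.80    -0.45]
  [  -0.05    -0.45     0.90]
Cofactors of I−A, C_ij = (−1)^(i+j)·(minor ij) (rows/columns in the sector order above):
  C_11 = (0.80)(0.90) − (-0.45)(-0.45) = 0.5175
  C_12 = −[(-0.40)(0.90) − (-0.45)(-0.05)] = 0.3825
  C_13 = (-0.40)(-0.45) − (0.80)(-0.05) = 0.2200
  C_21 = −[(-0.25)(0.90) − (-0.30)(-0.45)] = 0.3600
  C_22 = (0.80)(0.90) − (-0.30)(-0.05) = 0.7050
  C_23 = −[(0.80)(-0.45) − (-0.25)(-0.05)] = 0.3725
  C_31 = (-0.25)(-0.45) − (-0.30)(0.80) = 0.3525
  C_32 = −[(0.80)(-0.45) − (-0.30)(-0.40)] = 0.4800
  C_33 = (0.80)(0.80) − (-0.25)(-0.40) = 0.5400
det(I−A) = Σ_j (I−A)_1j·C_1j = (0.80)(0.5175) + (-0.25)(0.3825) + (-0.30)(0.2200) = 0.252375
adj(I−A) = Cᵀ =
  [ 0.5175   0.3600   0.3525]
  [ 0.3825   0.7050   0.4800]
  [ 0.2200   0.3725   0.5400]
(I − A)⁻¹ = adj(I−A) / det(I−A) ≈
  [   2.0505     1.4264     1.3967]
  [   1.5156     2.7935     1.9019]
  [   0.8717     1.4760     2.1397]
First solve x = (I − A)⁻¹ d = adj(I−A)·d / det(I−A); in particular x_1 = (0.5175·600 + 0.3600·700 + 0.3525·975) / 0.252375 = 906.1875 / 0.252375 ≈ 3590.6389.
Intermediate flow from 3 to 1: z_31 = a_31 · x_1 = 0.05 × 906.1875 / 0.252375 = 45.309375 / 0.252375 ≈ 179.53.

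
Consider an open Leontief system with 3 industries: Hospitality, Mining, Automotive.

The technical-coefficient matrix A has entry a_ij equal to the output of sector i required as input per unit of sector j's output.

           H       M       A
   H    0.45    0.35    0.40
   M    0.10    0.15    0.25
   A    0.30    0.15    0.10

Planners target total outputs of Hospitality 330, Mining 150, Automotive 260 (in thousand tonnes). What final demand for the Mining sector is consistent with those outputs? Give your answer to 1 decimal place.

d_M = 29.5

I − A =
  [   0.55    -0.35    -0.40]
  [  -0.10     0.85    -0.25]
  [  -0.30    -0.15     0.90]
d = (I − A) x:
  d_H = (+0.55)·330 + (-0.35)·150 + (-0.40)·260 = 25.0
  d_M = (-0.10)·330 + (+0.85)·150 + (-0.25)·260 = 29.5
  d_A = (-0.30)·330 + (-0.15)·150 + (+0.90)·260 = 112.5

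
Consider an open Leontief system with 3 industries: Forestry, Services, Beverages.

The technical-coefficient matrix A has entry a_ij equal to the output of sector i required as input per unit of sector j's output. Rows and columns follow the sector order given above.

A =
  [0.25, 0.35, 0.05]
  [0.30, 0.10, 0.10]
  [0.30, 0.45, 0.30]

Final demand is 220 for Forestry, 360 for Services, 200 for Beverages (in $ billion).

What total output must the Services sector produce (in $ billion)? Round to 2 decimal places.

x_2 = 760.54

I − A =
  [   0.75    -0.35    -0.05]
  [  -0.30     0.90    -0.10]
  [  -0.30    -0.45     0.70]
Cofactors of I−A, C_ij = (−1)^(i+j)·(minor ij) (rows/columns in the sector order above):
  C_11 = (0.90)(0.70) − (-0.10)(-0.45) = 0.5850
  C_12 = −[(-0.30)(0.70) − (-0.10)(-0.30)] = 0.2400
  C_13 = (-0.30)(-0.45) − (0.90)(-0.30) = 0.4050
  C_21 = −[(-0.35)(0.70) − (-0.05)(-0.45)] = 0.2675
  C_22 = (0.75)(0.70) − (-0.05)(-0.30) = 0.5100
  C_23 = −[(0.75)(-0.45) − (-0.35)(-0.30)] = 0.4425
  C_31 = (-0.35)(-0.10) − (-0.05)(0.90) = 0.0800
  C_32 = −[(0.75)(-0.10) − (-0.05)(-0.30)] = 0.0900
  C_33 = (0.75)(0.90) − (-0.35)(-0.30) = 0.5700
det(I−A) = Σ_j (I−A)_1j·C_1j = (0.75)(0.5850) + (-0.35)(0.2400) + (-0.05)(0.4050) = 0.3345
adj(I−A) = Cᵀ =
  [ 0.5850   0.2675   0.0800]
  [ 0.2400   0.5100   0.0900]
  [ 0.4050   0.4425   0.5700]
(I − A)⁻¹ = adj(I−A) / det(I−A) ≈
  [   1.7489     0.7997     0.2392]
  [   0.7175     1.5247     0.2691]
  [   1.2108     1.3229     1.7040]
x = (I − A)⁻¹ d = adj(I−A)·d / det(I−A), with det(I−A) = 0.3345:
  x_1 = (0.5850·220 + 0.2675·360 + 0.0800·200) / 0.3345 = 241.00 / 0.3345 ≈ 720.48
  x_2 = (0.2400·220 + 0.5100·360 + 0.0900·200) / 0.3345 = 254.40 / 0.3345 ≈ 760.54
  x_3 = (0.4050·220 + 0.4425·360 + 0.5700·200) / 0.3345 = 362.40 / 0.3345 ≈ 1083.41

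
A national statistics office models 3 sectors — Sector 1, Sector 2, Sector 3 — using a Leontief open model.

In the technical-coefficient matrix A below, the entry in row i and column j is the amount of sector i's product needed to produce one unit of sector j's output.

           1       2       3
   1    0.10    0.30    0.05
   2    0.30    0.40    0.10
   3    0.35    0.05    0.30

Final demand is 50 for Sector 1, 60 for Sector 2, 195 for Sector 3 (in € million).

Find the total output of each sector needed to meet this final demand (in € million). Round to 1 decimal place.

I − A =
  [   0.90    -0.30    -0.05]
  [  -0.30     0.60    -0.10]
  [  -0.35    -0.05     0.70]
Cofactors of I−A, C_ij = (−1)^(i+j)·(minor ij) (rows/columns in the sector order above):
  C_11 = (0.60)(0.70) − (-0.10)(-0.05) = 0.4150
  C_12 = −[(-0.30)(0.70) − (-0.10)(-0.35)] = 0.2450
  C_13 = (-0.30)(-0.05) − (0.60)(-0.35) = 0.2250
  C_21 = −[(-0.30)(0.70) − (-0.05)(-0.05)] = 0.2125
  C_22 = (0.90)(0.70) − (-0.05)(-0.35) = 0.6125
  C_23 = −[(0.90)(-0.05) − (-0.30)(-0.35)] = 0.1500
  C_31 = (-0.30)(-0.10) − (-0.05)(0.60) = 0.0600
  C_32 = −[(0.90)(-0.10) − (-0.05)(-0.30)] = 0.1050
  C_33 = (0.90)(0.60) − (-0.30)(-0.30) = 0.4500
det(I−A) = Σ_j (I−A)_1j·C_1j = (0.90)(0.4150) + (-0.30)(0.2450) + (-0.05)(0.2250) = 0.28875
adj(I−A) = Cᵀ =
  [ 0.4150   0.2125   0.0600]
  [ 0.2450   0.6125   0.1050]
  [ 0.2250   0.1500   0.4500]
(I − A)⁻¹ = adj(I−A) / det(I−A) ≈
  [   1.4372     0.7359     0.2078]
  [   0.8485     2.1212     0.3636]
  [   0.7792     0.5195     1.5584]
x = (I − A)⁻¹ d = adj(I−A)·d / det(I−A), with det(I−A) = 0.28875:
  x_1 = (0.4150·50 + 0.2125·60 + 0.0600·195) / 0.28875 = 45.20 / 0.28875 ≈ 156.5
  x_2 = (0.2450·50 + 0.6125·60 + 0.1050·195) / 0.28875 = 69.475 / 0.28875 ≈ 240.6
  x_3 = (0.2250·50 + 0.1500·60 + 0.4500·195) / 0.28875 = 108.00 / 0.28875 ≈ 374.0

x_1 = 156.5, x_2 = 240.6, x_3 = 374.0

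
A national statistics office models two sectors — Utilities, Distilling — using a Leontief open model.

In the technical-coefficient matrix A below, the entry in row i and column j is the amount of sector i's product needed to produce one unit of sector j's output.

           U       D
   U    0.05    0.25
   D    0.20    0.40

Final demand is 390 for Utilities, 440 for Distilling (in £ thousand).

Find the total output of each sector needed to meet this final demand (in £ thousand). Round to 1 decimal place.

I − A =
  [   0.95    -0.25]
  [  -0.20     0.60]
det(I−A) = (0.95)(0.60) − (-0.25)(-0.20) = 0.5200
adj(I−A) = [[0.60, 0.25], [0.20, 0.95]]
(I − A)⁻¹ = adj(I−A) / det(I−A) ≈
  [   1.1538     0.4808]
  [   0.3846     1.8269]
x = (I − A)⁻¹ d = adj(I−A)·d / det(I−A), with det(I−A) = 0.5200:
  x_U = (0.60·390 + 0.25·440) / 0.5200 = 344.00 / 0.5200 ≈ 661.5
  x_D = (0.20·390 + 0.95·440) / 0.5200 = 496.00 / 0.5200 ≈ 953.8

x_U = 661.5, x_D = 953.8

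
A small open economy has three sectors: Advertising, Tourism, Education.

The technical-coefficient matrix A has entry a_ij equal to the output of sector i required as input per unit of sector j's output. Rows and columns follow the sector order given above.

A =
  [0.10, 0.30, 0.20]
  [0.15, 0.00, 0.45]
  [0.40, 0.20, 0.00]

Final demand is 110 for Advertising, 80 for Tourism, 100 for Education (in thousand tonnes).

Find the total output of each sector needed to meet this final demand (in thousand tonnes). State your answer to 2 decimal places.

I − A =
  [   0.90    -0.30    -0.20]
  [  -0.15     1.00    -0.45]
  [  -0.40    -0.20     1.00]
Cofactors of I−A, C_ij = (−1)^(i+j)·(minor ij) (rows/columns in the sector order above):
  C_11 = (1.00)(1.00) − (-0.45)(-0.20) = 0.9100
  C_12 = −[(-0.15)(1.00) − (-0.45)(-0.40)] = 0.3300
  C_13 = (-0.15)(-0.20) − (1.00)(-0.40) = 0.4300
  C_21 = −[(-0.30)(1.00) − (-0.20)(-0.20)] = 0.3400
  C_22 = (0.90)(1.00) − (-0.20)(-0.40) = 0.8200
  C_23 = −[(0.90)(-0.20) − (-0.30)(-0.40)] = 0.3000
  C_31 = (-0.30)(-0.45) − (-0.20)(1.00) = 0.3350
  C_32 = −[(0.90)(-0.45) − (-0.20)(-0.15)] = 0.4350
  C_33 = (0.90)(1.00) − (-0.30)(-0.15) = 0.8550
det(I−A) = Σ_j (I−A)_1j·C_1j = (0.90)(0.9100) + (-0.30)(0.3300) + (-0.20)(0.4300) = 0.6340
adj(I−A) = Cᵀ =
  [ 0.9100   0.3400   0.3350]
  [ 0.3300   0.8200   0.4350]
  [ 0.4300   0.3000   0.8550]
(I − A)⁻¹ = adj(I−A) / det(I−A) ≈
  [   1.4353     0.5363     0.5284]
  [   0.5205     1.2934     0.6861]
  [   0.6782     0.4732     1.3486]
x = (I − A)⁻¹ d = adj(I−A)·d / det(I−A), with det(I−A) = 0.6340:
  x_1 = (0.9100·110 + 0.3400·80 + 0.3350·100) / 0.6340 = 160.80 / 0.6340 ≈ 253.63
  x_2 = (0.3300·110 + 0.8200·80 + 0.4350·100) / 0.6340 = 145.40 / 0.6340 ≈ 229.34
  x_3 = (0.4300·110 + 0.3000·80 + 0.8550·100) / 0.6340 = 156.80 / 0.6340 ≈ 247.32

x_1 = 253.63, x_2 = 229.34, x_3 = 247.32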